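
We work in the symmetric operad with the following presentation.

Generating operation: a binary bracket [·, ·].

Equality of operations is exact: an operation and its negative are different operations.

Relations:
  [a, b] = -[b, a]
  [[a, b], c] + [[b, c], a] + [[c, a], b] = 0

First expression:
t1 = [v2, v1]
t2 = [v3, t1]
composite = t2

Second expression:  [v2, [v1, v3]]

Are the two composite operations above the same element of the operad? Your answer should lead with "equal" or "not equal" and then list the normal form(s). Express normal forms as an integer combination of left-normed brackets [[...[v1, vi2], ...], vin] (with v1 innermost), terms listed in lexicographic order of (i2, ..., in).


not equal; first: [[v1, v2], v3]; second: -[[v1, v3], v2]

Reducing the first expression gives [[v1, v2], v3]
Reducing the second expression gives -[[v1, v3], v2]
The forms do not match — not equal.


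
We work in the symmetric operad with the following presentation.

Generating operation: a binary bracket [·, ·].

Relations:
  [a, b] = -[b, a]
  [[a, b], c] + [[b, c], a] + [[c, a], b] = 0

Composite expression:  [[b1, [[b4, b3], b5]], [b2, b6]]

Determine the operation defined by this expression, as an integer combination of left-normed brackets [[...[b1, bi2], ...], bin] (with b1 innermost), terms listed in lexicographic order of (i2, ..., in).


-[[[[[b1, b3], b4], b5], b2], b6] + [[[[[b1, b3], b4], b5], b6], b2] + [[[[[b1, b4], b3], b5], b2], b6] - [[[[[b1, b4], b3], b5], b6], b2] + [[[[[b1, b5], b3], b4], b2], b6] - [[[[[b1, b5], b3], b4], b6], b2] - [[[[[b1, b5], b4], b3], b2], b6] + [[[[[b1, b5], b4], b3], b6], b2]


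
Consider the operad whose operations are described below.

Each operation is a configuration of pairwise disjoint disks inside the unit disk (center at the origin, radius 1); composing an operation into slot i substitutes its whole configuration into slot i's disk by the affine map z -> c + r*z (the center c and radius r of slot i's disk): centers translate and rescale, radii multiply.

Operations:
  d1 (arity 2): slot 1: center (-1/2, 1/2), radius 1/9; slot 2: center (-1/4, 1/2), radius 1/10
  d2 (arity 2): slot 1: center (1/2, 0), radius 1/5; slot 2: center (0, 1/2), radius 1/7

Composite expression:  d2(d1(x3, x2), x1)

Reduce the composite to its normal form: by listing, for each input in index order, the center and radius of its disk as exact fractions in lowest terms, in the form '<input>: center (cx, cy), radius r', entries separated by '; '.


x1: center (0, 1/2), radius 1/7; x2: center (9/20, 1/10), radius 1/50; x3: center (2/5, 1/10), radius 1/45

Nesting under d2 composes maps z -> c + r*z down each x-path.
tracing x3 down its 2-map path: center (2/5, 1/10), radius 1/45
tracing x2 down its 2-map path: center (9/20, 1/10), radius 1/50
tracing x1 down its 1-map path: center (0, 1/2), radius 1/7


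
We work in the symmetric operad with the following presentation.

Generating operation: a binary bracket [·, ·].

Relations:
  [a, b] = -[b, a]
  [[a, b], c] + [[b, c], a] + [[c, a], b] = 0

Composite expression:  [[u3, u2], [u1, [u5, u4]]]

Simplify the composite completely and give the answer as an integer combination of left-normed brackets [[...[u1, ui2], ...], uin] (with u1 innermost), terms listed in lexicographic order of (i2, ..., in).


-[[[[u1, u4], u5], u2], u3] + [[[[u1, u4], u5], u3], u2] + [[[[u1, u5], u4], u2], u3] - [[[[u1, u5], u4], u3], u2]

Skip Jacobi rewriting: expand, keep u1-initial words, read off terms.
Composite bracket: [[u3, u2], [u1, [u5, u4]]]
The bracket unfolds into 16 signed words via [a, b] = ab - ba (2^4 = 16).
Keep just the words that open with u1:
  the word u1u4u5u2u3 carries sign -1 and contributes -[[[[u1, u4], u5], u2], u3]
  the word u1u4u5u3u2 carries sign +1 and contributes +[[[[u1, u4], u5], u3], u2]
  the word u1u5u4u2u3 carries sign +1 and contributes +[[[[u1, u5], u4], u2], u3]
  the word u1u5u4u3u2 carries sign -1 and contributes -[[[[u1, u5], u4], u3], u2]


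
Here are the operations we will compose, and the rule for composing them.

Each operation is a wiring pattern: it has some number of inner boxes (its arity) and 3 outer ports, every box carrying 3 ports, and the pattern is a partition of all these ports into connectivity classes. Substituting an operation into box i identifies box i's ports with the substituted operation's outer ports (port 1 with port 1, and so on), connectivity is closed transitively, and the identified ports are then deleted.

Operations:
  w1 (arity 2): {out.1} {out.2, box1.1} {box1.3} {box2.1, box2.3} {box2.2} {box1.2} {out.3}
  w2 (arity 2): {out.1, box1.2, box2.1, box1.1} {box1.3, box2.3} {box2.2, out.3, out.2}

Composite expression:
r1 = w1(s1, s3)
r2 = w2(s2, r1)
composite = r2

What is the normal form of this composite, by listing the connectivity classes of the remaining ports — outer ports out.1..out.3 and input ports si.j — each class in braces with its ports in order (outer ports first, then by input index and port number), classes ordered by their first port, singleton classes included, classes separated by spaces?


{out.1, s2.1, s2.2} {out.2, out.3, s1.1} {s1.2} {s1.3} {s2.3} {s3.1, s3.3} {s3.2}

Connectivity passes through glued w2-boundaries; trace each wire chain.
composing w1 on (s1, s3), with out.j its own outer ports: {out.1} {out.2, s1.1} {out.3} {s1.2} {s1.3} {s3.1, s3.3} {s3.2}
composing w2 on (s2, s1, s3), with out.j its own outer ports: {out.1, s2.1, s2.2} {out.2, out.3, s1.1} {s1.2} {s1.3} {s2.3} {s3.1, s3.3} {s3.2}


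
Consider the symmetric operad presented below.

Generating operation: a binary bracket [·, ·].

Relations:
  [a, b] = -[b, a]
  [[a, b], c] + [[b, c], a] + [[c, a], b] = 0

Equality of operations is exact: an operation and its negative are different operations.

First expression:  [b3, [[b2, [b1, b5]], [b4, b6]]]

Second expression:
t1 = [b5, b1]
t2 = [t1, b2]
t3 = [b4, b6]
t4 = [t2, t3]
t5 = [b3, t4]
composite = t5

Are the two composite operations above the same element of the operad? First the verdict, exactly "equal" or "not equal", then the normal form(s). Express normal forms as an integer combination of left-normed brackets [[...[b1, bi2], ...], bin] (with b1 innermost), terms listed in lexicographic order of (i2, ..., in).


equal; both compose to [[[[[b1, b5], b2], b4], b6], b3] - [[[[[b1, b5], b2], b6], b4], b3]


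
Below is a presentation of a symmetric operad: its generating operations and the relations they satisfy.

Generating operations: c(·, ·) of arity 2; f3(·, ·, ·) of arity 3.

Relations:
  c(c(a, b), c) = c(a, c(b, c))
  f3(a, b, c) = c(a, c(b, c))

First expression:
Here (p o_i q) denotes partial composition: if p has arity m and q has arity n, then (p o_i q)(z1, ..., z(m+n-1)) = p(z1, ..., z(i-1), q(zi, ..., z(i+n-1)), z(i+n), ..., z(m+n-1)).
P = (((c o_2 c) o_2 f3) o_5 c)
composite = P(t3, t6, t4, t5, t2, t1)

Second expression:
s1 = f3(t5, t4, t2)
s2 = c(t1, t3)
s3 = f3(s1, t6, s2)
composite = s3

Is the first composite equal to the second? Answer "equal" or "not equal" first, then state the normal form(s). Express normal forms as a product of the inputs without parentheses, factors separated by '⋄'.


not equal — first t3 ⋄ t6 ⋄ t4 ⋄ t5 ⋄ t2 ⋄ t1, second t5 ⋄ t4 ⋄ t2 ⋄ t6 ⋄ t1 ⋄ t3

The first expression, normalized: t3 ⋄ t6 ⋄ t4 ⋄ t5 ⋄ t2 ⋄ t1
The second expression, normalized: t5 ⋄ t4 ⋄ t2 ⋄ t6 ⋄ t1 ⋄ t3
Distinct normal forms: not equal.


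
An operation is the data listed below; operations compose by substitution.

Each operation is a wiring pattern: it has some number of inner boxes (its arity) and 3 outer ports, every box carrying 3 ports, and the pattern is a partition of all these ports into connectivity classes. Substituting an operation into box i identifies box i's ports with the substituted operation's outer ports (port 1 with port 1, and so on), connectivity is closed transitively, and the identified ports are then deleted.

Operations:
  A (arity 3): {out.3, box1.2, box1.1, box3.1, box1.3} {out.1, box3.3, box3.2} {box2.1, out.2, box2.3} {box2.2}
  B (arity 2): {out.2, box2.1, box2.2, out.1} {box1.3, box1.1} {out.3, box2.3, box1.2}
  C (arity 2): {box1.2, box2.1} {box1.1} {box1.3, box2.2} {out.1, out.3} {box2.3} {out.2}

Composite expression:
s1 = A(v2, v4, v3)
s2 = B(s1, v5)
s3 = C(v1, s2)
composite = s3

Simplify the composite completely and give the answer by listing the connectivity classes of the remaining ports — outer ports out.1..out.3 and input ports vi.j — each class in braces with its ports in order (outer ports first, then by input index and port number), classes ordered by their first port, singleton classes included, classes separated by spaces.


Two ports join when wires chain via C-identified ports.
A over (v2, v4, v3) gives {out.1, v3.2, v3.3} {out.2, v4.1, v4.3} {out.3, v2.1, v2.2, v2.3, v3.1} {v4.2}, out.j being that stage's outer ports
B over (v2, v4, v3, v5) gives {out.1, out.2, v5.1, v5.2} {out.3, v4.1, v4.3, v5.3} {v2.1, v2.2, v2.3, v3.1, v3.2, v3.3} {v4.2}, out.j being that stage's outer ports
C over (v1, v2, v4, v3, v5) gives {out.1, out.3} {out.2} {v1.1} {v1.2, v1.3, v5.1, v5.2} {v2.1, v2.2, v2.3, v3.1, v3.2, v3.3} {v4.1, v4.3, v5.3} {v4.2}, out.j being that stage's outer ports

{out.1, out.3} {out.2} {v1.1} {v1.2, v1.3, v5.1, v5.2} {v2.1, v2.2, v2.3, v3.1, v3.2, v3.3} {v4.1, v4.3, v5.3} {v4.2}


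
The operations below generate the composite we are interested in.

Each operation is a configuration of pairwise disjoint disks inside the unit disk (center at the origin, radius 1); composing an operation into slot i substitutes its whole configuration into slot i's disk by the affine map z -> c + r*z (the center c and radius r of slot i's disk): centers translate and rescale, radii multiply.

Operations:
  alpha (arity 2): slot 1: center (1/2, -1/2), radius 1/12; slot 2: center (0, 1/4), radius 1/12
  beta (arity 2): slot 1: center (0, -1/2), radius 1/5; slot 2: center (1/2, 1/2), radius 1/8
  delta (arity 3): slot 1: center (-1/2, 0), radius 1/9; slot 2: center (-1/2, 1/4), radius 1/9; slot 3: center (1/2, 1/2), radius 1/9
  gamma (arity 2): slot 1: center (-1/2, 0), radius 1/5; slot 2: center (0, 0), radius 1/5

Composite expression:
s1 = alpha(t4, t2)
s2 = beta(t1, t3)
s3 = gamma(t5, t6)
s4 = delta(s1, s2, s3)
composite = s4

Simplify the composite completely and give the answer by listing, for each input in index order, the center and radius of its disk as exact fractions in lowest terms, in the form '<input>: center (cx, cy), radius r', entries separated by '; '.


t1: center (-1/2, 7/36), radius 1/45; t2: center (-1/2, 1/36), radius 1/108; t3: center (-4/9, 11/36), radius 1/72; t4: center (-4/9, -1/18), radius 1/108; t5: center (4/9, 1/2), radius 1/45; t6: center (1/2, 1/2), radius 1/45


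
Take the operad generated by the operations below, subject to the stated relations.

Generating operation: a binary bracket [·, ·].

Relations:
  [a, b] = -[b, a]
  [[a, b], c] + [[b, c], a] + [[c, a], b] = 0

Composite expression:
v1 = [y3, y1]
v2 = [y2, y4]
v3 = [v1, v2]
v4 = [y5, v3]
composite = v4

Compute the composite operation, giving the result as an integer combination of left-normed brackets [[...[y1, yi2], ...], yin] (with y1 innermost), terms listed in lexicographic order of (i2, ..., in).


[[[[y1, y3], y2], y4], y5] - [[[[y1, y3], y4], y2], y5]

Antisymmetry and Jacobi reduce to y1-anchored left-normed brackets.
Composite bracket: [y5, [[y3, y1], [y2, y4]]]
Applying ab - ba throughout gives 16 signed words (2^4 = 16).
Words beginning with y1 determine it all:
  from y1y3y2y4y5, sign +1: term +[[[[y1, y3], y2], y4], y5]
  from y1y3y4y2y5, sign -1: term -[[[[y1, y3], y4], y2], y5]


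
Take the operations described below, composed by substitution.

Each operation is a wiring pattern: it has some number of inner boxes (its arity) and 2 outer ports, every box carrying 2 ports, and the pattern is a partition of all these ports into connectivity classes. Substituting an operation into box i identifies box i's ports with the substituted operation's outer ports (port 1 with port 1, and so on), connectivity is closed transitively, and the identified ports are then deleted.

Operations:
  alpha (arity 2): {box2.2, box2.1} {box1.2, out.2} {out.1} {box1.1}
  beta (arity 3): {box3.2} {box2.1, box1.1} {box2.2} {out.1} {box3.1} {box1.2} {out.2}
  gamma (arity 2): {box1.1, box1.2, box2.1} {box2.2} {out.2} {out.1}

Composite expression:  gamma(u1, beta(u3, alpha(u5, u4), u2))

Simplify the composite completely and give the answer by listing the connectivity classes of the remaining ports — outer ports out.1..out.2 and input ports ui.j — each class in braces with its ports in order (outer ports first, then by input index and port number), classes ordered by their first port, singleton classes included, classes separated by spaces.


{out.1} {out.2} {u1.1, u1.2} {u2.1} {u2.2} {u3.1} {u3.2} {u4.1, u4.2} {u5.1} {u5.2}

Two ports join when wires chain via gamma-identified ports.
alpha over (u5, u4) gives {out.1} {out.2, u5.2} {u4.1, u4.2} {u5.1}, out.j being that stage's outer ports
beta over (u3, u5, u4, u2) gives {out.1} {out.2} {u2.1} {u2.2} {u3.1} {u3.2} {u4.1, u4.2} {u5.1} {u5.2}, out.j being that stage's outer ports
gamma over (u1, u3, u5, u4, u2) gives {out.1} {out.2} {u1.1, u1.2} {u2.1} {u2.2} {u3.1} {u3.2} {u4.1, u4.2} {u5.1} {u5.2}, out.j being that stage's outer ports


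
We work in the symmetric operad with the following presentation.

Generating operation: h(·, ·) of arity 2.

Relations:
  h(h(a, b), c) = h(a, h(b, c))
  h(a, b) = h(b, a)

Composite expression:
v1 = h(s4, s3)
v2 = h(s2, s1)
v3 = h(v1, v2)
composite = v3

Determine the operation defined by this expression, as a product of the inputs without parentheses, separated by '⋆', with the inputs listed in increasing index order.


s1 ⋆ s2 ⋆ s3 ⋆ s4


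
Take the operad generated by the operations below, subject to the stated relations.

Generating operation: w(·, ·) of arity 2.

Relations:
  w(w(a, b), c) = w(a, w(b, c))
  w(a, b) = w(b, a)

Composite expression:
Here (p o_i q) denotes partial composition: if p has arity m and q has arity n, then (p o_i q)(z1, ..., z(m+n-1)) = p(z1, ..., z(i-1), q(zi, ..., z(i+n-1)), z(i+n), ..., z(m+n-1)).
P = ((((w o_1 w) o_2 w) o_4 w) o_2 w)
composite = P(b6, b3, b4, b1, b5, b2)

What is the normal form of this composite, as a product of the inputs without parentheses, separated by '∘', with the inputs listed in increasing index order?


Key point: w commutes, so take the b-inputs in any fixed order.
w(b3, b4) reduces to b3 ∘ b4
w(w(b3, b4), b1) reduces to b3 ∘ b4 ∘ b1
w(b6, w(w(b3, b4), b1)) reduces to b6 ∘ b3 ∘ b4 ∘ b1
w(b5, b2) reduces to b5 ∘ b2
w(w(b6, w(w(b3, b4), b1)), w(b5, b2)) reduces to b6 ∘ b3 ∘ b4 ∘ b1 ∘ b5 ∘ b2
commutativity sorts the factors: b1 ∘ b2 ∘ b3 ∘ b4 ∘ b5 ∘ b6

b1 ∘ b2 ∘ b3 ∘ b4 ∘ b5 ∘ b6


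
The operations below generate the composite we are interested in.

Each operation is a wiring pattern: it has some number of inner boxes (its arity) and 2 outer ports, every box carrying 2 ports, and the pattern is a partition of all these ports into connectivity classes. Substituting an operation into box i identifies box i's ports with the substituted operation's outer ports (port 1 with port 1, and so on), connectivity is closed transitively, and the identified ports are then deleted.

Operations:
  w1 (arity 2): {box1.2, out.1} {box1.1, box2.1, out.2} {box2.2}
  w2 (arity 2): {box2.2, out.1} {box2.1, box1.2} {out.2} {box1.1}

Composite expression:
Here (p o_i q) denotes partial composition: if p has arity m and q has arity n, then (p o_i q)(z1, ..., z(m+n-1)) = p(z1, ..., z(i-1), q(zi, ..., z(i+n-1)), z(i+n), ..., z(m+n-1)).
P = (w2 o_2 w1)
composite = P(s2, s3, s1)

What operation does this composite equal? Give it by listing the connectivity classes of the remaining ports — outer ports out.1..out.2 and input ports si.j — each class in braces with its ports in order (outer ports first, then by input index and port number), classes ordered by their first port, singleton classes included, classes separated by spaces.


{out.1, s1.1, s3.1} {out.2} {s1.2} {s2.1} {s2.2, s3.2}

Two ports join when wires chain via w2-identified ports.
through w1, on inputs (s3, s1): {out.1, s3.2} {out.2, s1.1, s3.1} {s1.2} (out.j = stage outer ports)
through w2, on inputs (s2, s3, s1): {out.1, s1.1, s3.1} {out.2} {s1.2} {s2.1} {s2.2, s3.2} (out.j = stage outer ports)


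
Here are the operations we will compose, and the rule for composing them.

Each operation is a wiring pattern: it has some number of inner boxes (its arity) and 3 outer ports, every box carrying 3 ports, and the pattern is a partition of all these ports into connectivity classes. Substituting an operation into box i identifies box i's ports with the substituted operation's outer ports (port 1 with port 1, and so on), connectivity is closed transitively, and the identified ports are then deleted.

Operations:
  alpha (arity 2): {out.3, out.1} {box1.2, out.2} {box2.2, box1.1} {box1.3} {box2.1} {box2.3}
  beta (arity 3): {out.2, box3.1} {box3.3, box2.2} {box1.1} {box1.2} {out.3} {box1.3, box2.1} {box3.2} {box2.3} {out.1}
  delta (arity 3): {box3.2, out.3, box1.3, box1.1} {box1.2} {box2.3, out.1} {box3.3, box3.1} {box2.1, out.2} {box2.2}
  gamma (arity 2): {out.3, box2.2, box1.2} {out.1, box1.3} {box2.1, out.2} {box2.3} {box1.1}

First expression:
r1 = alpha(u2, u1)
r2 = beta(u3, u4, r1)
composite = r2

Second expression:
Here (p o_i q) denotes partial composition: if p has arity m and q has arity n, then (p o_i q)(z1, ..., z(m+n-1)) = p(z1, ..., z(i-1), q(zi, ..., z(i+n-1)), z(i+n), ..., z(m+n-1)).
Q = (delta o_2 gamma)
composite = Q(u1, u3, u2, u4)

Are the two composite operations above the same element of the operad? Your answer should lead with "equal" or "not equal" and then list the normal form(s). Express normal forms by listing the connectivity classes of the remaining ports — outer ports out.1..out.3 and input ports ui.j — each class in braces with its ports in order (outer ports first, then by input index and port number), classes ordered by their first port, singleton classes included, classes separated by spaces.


The first expression reduces to {out.1} {out.2, u4.2} {out.3} {u1.1} {u1.2, u2.1} {u1.3} {u2.2} {u2.3} {u3.1} {u3.2} {u3.3, u4.1} {u4.3}
The second expression reduces to {out.1, u2.2, u3.2} {out.2, u3.3} {out.3, u1.1, u1.3, u4.2} {u1.2} {u2.1} {u2.3} {u3.1} {u4.1, u4.3}
The forms do not match — not equal.

not equal — first {out.1} {out.2, u4.2} {out.3} {u1.1} {u1.2, u2.1} {u1.3} {u2.2} {u2.3} {u3.1} {u3.2} {u3.3, u4.1} {u4.3}, second {out.1, u2.2, u3.2} {out.2, u3.3} {out.3, u1.1, u1.3, u4.2} {u1.2} {u2.1} {u2.3} {u3.1} {u4.1, u4.3}


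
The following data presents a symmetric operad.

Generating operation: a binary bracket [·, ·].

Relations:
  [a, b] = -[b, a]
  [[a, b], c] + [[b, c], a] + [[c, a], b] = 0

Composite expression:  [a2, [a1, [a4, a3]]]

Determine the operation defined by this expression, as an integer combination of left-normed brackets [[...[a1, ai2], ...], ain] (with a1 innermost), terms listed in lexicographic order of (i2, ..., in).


[[[a1, a3], a4], a2] - [[[a1, a4], a3], a2]


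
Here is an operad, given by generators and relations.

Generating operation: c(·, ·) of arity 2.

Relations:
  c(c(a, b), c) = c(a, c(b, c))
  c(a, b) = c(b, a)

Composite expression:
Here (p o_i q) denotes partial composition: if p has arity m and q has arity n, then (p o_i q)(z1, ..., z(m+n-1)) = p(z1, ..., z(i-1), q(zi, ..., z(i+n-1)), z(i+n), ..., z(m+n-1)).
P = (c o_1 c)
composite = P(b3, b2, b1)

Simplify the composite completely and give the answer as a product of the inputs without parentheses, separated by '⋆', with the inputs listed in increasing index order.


b1 ⋆ b2 ⋆ b3

Any arrangement under c is one operation, so sort the b-inputs.
c(b3, b2) reduces to b3 ⋆ b2
c(c(b3, b2), b1) reduces to b3 ⋆ b2 ⋆ b1
sorting the factors by input index: b1 ⋆ b2 ⋆ b3


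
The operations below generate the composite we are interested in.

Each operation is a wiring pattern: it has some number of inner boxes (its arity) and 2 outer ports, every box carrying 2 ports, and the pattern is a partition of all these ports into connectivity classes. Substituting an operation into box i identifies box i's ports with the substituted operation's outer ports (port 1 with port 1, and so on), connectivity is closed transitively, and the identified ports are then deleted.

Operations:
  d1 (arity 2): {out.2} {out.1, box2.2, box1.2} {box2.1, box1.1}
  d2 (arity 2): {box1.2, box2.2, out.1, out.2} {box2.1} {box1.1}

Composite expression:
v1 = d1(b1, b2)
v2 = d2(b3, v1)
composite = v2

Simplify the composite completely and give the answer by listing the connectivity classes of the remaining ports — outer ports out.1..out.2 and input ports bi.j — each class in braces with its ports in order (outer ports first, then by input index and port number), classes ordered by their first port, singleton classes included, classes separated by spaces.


{out.1, out.2, b3.2} {b1.1, b2.1} {b1.2, b2.2} {b3.1}

After gluing at d2, chains via deleted ports link the b-ports.
through d1, on inputs (b1, b2): {out.1, b1.2, b2.2} {out.2} {b1.1, b2.1} (out.j = stage outer ports)
through d2, on inputs (b3, b1, b2): {out.1, out.2, b3.2} {b1.1, b2.1} {b1.2, b2.2} {b3.1} (out.j = stage outer ports)


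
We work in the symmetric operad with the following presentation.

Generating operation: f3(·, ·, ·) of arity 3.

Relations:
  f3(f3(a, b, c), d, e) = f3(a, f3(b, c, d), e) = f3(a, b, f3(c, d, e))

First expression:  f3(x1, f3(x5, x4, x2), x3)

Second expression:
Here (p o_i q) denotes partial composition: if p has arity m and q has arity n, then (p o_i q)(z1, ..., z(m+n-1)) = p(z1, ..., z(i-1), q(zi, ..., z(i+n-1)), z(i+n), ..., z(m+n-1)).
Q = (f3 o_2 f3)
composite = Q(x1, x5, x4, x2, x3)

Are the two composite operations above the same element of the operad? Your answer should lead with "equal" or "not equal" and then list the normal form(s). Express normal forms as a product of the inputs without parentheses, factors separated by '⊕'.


equal: each reduces to x1 ⊕ x5 ⊕ x4 ⊕ x2 ⊕ x3

In normal form, the first expression is x1 ⊕ x5 ⊕ x4 ⊕ x2 ⊕ x3
In normal form, the second expression is x1 ⊕ x5 ⊕ x4 ⊕ x2 ⊕ x3
Identical normal forms: equal.


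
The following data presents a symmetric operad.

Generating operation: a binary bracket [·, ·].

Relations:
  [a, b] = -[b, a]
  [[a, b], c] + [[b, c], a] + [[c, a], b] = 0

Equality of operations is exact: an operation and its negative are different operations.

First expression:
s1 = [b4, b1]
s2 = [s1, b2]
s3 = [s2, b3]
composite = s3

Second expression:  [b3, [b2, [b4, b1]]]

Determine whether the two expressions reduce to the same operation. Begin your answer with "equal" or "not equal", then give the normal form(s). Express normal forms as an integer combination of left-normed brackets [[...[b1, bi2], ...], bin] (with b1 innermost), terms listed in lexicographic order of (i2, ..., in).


Normal form of the first expression: -[[[b1, b4], b2], b3]
Normal form of the second expression: -[[[b1, b4], b2], b3]
Identical normal forms: equal.

equal: each reduces to -[[[b1, b4], b2], b3]


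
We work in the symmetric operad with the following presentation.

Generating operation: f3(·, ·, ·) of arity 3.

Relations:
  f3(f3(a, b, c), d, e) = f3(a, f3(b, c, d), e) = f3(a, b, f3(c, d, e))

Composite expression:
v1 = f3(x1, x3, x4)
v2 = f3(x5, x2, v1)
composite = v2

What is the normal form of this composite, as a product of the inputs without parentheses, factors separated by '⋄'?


x5 ⋄ x2 ⋄ x1 ⋄ x3 ⋄ x4

The f3-tree's shape is irrelevant; the x-reading-order decides.
f3(x1, x3, x4) collapses to x1 ⋄ x3 ⋄ x4
f3(x5, x2, f3(x1, x3, x4)) collapses to x5 ⋄ x2 ⋄ x1 ⋄ x3 ⋄ x4


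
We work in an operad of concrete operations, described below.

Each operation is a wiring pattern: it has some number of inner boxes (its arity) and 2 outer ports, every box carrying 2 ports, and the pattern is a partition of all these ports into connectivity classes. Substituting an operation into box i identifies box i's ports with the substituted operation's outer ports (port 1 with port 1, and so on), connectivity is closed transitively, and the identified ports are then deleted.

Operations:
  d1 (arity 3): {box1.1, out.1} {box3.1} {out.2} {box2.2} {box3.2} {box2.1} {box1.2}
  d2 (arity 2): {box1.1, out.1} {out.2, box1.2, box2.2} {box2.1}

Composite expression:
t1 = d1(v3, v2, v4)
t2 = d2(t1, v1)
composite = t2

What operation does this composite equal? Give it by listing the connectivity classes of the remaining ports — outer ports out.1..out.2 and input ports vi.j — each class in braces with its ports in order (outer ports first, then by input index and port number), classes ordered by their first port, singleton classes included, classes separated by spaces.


Substituting into d2 glues patterns; closure does the rest.
through d1, on inputs (v3, v2, v4): {out.1, v3.1} {out.2} {v2.1} {v2.2} {v3.2} {v4.1} {v4.2} (out.j = stage outer ports)
through d2, on inputs (v3, v2, v4, v1): {out.1, v3.1} {out.2, v1.2} {v1.1} {v2.1} {v2.2} {v3.2} {v4.1} {v4.2} (out.j = stage outer ports)

{out.1, v3.1} {out.2, v1.2} {v1.1} {v2.1} {v2.2} {v3.2} {v4.1} {v4.2}


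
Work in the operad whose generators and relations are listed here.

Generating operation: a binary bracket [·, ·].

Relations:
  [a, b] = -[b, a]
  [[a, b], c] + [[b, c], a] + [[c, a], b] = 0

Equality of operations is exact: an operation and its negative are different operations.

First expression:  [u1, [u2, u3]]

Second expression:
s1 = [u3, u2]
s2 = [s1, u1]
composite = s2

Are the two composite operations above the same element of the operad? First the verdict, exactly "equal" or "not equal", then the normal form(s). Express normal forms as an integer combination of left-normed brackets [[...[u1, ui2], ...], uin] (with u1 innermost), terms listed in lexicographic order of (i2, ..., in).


equal — both sides give [[u1, u2], u3] - [[u1, u3], u2]

In normal form, the first expression is [[u1, u2], u3] - [[u1, u3], u2]
In normal form, the second expression is [[u1, u2], u3] - [[u1, u3], u2]
Both agree, so they are equal.


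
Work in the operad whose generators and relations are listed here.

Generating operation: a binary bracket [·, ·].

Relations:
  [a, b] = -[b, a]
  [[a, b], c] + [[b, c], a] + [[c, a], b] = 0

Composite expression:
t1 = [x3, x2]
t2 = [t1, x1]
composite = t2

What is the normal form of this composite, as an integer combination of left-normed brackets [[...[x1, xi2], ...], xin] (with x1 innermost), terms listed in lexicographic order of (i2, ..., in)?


A multilinear Lie element is pinned by x1-initial words (x1 innermost).
Composite bracket: [[x3, x2], x1]
Full expansion: 4 signed words from ab - ba (2^2 = 4).
Only words starting with x1 matter:
  the word x1x2x3 carries sign +1 and contributes +[[x1, x2], x3]
  the word x1x3x2 carries sign -1 and contributes -[[x1, x3], x2]

[[x1, x2], x3] - [[x1, x3], x2]


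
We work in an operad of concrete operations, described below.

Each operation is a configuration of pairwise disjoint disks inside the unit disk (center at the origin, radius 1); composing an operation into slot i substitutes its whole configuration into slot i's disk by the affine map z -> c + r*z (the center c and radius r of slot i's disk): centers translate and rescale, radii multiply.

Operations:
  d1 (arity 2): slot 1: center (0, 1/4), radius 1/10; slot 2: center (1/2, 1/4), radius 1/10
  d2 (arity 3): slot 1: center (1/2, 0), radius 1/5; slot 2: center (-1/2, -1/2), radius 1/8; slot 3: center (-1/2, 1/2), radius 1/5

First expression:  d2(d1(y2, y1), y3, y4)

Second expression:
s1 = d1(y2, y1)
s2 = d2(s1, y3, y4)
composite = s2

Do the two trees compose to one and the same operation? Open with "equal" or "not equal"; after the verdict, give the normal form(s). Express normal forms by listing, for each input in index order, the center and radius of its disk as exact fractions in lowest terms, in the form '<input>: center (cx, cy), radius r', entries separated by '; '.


equal; both compose to y1: center (3/5, 1/20), radius 1/50; y2: center (1/2, 1/20), radius 1/50; y3: center (-1/2, -1/2), radius 1/8; y4: center (-1/2, 1/2), radius 1/5


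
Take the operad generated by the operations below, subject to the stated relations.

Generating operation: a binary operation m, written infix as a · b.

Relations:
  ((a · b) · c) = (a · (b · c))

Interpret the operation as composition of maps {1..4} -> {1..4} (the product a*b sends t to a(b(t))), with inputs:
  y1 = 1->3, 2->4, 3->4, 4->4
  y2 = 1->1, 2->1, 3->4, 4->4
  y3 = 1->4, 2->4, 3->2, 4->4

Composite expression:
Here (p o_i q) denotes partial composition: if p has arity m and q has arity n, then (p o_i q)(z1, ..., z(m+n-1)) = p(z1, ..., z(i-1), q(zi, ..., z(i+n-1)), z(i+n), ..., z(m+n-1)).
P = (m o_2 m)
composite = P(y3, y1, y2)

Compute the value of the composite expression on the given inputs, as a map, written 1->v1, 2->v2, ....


1->2, 2->2, 3->4, 4->4

(y1 · y2) = 1->3, 2->3, 3->4, 4->4
(y3 · (y1 · y2)) = 1->2, 2->2, 3->4, 4->4


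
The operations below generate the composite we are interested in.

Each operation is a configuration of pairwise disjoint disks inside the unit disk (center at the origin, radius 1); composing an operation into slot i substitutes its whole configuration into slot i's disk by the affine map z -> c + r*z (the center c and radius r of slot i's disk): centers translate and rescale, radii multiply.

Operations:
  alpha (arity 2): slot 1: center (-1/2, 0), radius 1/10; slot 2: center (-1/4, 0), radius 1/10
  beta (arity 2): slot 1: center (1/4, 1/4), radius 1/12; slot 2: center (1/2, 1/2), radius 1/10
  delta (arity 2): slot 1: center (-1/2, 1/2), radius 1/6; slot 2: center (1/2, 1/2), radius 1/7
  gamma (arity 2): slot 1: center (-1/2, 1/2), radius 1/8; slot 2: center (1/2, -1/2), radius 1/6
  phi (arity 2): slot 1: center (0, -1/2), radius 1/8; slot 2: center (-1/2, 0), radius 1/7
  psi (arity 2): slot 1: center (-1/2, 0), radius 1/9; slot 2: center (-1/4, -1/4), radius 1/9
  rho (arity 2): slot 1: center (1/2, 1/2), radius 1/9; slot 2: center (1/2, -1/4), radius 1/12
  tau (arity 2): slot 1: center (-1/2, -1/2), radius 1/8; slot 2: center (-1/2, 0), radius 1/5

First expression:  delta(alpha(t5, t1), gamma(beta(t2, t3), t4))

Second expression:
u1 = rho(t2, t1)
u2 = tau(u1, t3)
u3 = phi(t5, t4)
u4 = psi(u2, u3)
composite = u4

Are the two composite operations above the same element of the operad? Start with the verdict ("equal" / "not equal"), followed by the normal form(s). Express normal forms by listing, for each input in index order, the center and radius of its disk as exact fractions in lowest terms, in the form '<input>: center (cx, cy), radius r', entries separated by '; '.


Reducing the first expression gives t1: center (-13/24, 1/2), radius 1/60; t2: center (97/224, 129/224), radius 1/672; t3: center (7/16, 65/112), radius 1/560; t4: center (4/7, 3/7), radius 1/42; t5: center (-7/12, 1/2), radius 1/60
Reducing the second expression gives t1: center (-79/144, -17/288), radius 1/864; t2: center (-79/144, -7/144), radius 1/648; t3: center (-5/9, 0), radius 1/45; t4: center (-11/36, -1/4), radius 1/63; t5: center (-1/4, -11/36), radius 1/72
Distinct normal forms: not equal.

not equal; the first gives t1: center (-13/24, 1/2), radius 1/60; t2: center (97/224, 129/224), radius 1/672; t3: center (7/16, 65/112), radius 1/560; t4: center (4/7, 3/7), radius 1/42; t5: center (-7/12, 1/2), radius 1/60 and the second t1: center (-79/144, -17/288), radius 1/864; t2: center (-79/144, -7/144), radius 1/648; t3: center (-5/9, 0), radius 1/45; t4: center (-11/36, -1/4), radius 1/63; t5: center (-1/4, -11/36), radius 1/72


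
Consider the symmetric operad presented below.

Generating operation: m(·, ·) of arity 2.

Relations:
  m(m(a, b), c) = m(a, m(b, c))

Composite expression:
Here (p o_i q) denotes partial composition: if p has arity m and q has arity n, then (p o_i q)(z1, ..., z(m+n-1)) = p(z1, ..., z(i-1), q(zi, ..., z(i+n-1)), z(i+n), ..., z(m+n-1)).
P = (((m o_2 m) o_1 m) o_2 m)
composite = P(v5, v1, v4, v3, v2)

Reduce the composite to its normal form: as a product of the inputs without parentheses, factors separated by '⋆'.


Under associativity of m, the answer is the v's in reading order.
m(v1, v4) unparenthesizes to v1 ⋆ v4
m(v5, m(v1, v4)) unparenthesizes to v5 ⋆ v1 ⋆ v4
m(v3, v2) unparenthesizes to v3 ⋆ v2
m(m(v5, m(v1, v4)), m(v3, v2)) unparenthesizes to v5 ⋆ v1 ⋆ v4 ⋆ v3 ⋆ v2

v5 ⋆ v1 ⋆ v4 ⋆ v3 ⋆ v2


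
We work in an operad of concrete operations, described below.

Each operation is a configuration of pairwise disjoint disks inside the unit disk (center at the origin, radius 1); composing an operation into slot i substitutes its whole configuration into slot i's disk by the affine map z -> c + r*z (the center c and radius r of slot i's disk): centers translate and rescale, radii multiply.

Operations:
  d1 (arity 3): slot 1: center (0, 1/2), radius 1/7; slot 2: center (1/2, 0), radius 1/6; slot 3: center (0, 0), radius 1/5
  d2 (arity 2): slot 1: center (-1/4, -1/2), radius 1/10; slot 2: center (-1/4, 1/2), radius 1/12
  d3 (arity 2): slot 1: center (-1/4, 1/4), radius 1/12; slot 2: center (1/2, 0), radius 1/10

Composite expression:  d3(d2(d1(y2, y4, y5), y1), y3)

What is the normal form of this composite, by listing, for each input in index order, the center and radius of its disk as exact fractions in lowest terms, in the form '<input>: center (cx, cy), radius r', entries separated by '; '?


y1: center (-13/48, 7/24), radius 1/144; y2: center (-13/48, 17/80), radius 1/840; y3: center (1/2, 0), radius 1/10; y4: center (-4/15, 5/24), radius 1/720; y5: center (-13/48, 5/24), radius 1/600


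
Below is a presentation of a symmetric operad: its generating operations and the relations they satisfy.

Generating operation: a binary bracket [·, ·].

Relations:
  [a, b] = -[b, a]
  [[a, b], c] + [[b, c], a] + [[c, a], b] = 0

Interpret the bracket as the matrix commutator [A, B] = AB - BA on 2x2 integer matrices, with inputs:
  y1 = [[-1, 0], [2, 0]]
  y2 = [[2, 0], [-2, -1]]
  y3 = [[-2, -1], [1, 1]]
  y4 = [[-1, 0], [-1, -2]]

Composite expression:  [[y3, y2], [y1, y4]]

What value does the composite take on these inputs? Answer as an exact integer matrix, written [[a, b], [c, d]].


[[3, 0], [-4, -3]]

[y3, y2] = [[2, 3], [-3, -2]]
[y1, y4] = [[0, 0], [1, 0]]
[[y3, y2], [y1, y4]] = [[3, 0], [-4, -3]]


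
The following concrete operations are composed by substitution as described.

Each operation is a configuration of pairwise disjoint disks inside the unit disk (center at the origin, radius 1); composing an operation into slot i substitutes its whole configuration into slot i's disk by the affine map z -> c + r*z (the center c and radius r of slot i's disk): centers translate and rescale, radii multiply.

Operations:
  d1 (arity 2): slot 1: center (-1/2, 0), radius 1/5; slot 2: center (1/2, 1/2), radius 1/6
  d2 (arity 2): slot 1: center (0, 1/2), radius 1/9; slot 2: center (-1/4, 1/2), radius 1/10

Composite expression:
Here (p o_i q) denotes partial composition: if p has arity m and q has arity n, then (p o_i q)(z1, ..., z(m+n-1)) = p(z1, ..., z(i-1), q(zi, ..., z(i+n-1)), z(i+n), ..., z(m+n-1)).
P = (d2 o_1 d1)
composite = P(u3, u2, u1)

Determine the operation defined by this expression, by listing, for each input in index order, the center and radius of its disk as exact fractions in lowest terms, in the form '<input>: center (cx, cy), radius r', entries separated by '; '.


Follow each u-input down from d2: c' goes to c + r*c', radius to r*r'.
input u3: applying the 2 nested substitutions gives center (-1/18, 1/2), radius 1/45
input u2: applying the 2 nested substitutions gives center (1/18, 5/9), radius 1/54
input u1: applying the 1 nested substitution gives center (-1/4, 1/2), radius 1/10

u1: center (-1/4, 1/2), radius 1/10; u2: center (1/18, 5/9), radius 1/54; u3: center (-1/18, 1/2), radius 1/45


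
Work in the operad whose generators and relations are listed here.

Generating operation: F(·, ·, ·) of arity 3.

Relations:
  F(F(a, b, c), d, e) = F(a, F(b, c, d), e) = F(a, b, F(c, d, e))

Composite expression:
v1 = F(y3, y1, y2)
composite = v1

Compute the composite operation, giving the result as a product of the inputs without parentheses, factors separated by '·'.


All parenthesizations of F agree; list the y-inputs left to right.
F(y3, y1, y2) collapses to y3 · y1 · y2

y3 · y1 · y2


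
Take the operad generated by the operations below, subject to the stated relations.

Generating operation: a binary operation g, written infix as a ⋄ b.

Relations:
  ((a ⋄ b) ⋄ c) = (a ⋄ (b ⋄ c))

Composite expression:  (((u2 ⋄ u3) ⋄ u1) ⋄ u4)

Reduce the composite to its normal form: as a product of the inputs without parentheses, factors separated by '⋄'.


u2 ⋄ u3 ⋄ u1 ⋄ u4

Key point: g is associative — brackets drop, the u-order remains.
(u2 ⋄ u3) flattens to u2 ⋄ u3
((u2 ⋄ u3) ⋄ u1) flattens to u2 ⋄ u3 ⋄ u1
(((u2 ⋄ u3) ⋄ u1) ⋄ u4) flattens to u2 ⋄ u3 ⋄ u1 ⋄ u4


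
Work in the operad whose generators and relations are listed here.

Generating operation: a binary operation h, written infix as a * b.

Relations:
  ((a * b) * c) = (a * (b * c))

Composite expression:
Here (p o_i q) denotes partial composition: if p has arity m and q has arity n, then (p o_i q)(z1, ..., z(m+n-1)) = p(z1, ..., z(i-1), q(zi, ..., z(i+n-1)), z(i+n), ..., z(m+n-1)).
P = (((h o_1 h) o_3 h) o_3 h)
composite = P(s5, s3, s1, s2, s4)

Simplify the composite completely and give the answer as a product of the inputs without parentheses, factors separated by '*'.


s5 * s3 * s1 * s2 * s4

Under associativity of h, the answer is the s's in reading order.
(s5 * s3) unparenthesizes to s5 * s3
(s1 * s2) unparenthesizes to s1 * s2
((s1 * s2) * s4) unparenthesizes to s1 * s2 * s4
((s5 * s3) * ((s1 * s2) * s4)) unparenthesizes to s5 * s3 * s1 * s2 * s4


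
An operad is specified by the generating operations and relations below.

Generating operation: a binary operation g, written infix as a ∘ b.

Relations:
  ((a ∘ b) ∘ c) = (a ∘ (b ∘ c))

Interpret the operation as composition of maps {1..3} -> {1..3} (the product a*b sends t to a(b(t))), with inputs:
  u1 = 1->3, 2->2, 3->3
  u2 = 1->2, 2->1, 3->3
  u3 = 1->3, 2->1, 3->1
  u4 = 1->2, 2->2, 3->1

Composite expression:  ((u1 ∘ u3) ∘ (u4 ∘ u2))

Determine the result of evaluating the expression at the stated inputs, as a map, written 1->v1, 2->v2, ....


1->3, 2->3, 3->3


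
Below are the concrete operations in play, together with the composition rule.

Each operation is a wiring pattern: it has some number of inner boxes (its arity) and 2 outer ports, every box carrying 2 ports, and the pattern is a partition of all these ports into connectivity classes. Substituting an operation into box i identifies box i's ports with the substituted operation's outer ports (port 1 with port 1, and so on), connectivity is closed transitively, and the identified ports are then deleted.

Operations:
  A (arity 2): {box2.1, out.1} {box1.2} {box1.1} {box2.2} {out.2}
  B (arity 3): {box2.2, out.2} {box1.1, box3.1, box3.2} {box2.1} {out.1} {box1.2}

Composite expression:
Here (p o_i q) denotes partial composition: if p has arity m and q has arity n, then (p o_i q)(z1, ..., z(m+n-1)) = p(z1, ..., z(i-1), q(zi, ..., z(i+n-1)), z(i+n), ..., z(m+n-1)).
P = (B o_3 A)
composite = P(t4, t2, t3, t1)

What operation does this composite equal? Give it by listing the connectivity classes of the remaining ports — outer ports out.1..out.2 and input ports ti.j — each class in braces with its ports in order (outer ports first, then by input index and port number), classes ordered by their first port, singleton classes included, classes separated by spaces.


{out.1} {out.2, t2.2} {t1.1, t4.1} {t1.2} {t2.1} {t3.1} {t3.2} {t4.2}

Treat the ports identified at B as solder joints: merge, then drop.
through A, on inputs (t3, t1): {out.1, t1.1} {out.2} {t1.2} {t3.1} {t3.2} (out.j = stage outer ports)
through B, on inputs (t4, t2, t3, t1): {out.1} {out.2, t2.2} {t1.1, t4.1} {t1.2} {t2.1} {t3.1} {t3.2} {t4.2} (out.j = stage outer ports)
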